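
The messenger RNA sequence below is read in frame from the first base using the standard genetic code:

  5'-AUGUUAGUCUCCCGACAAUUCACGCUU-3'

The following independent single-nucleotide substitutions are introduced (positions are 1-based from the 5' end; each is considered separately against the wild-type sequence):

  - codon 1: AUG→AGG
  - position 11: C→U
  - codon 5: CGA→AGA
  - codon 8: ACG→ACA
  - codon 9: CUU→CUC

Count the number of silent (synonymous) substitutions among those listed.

3

Codon 1: AUG (Met) → AGG (Arg) — missense.
Codon 4: UCC (Ser) → UUC (Phe) — missense.
Codon 5: CGA (Arg) → AGA (Arg) — synonymous.
Codon 8: ACG (Thr) → ACA (Thr) — synonymous.
Codon 9: CUU (Leu) → CUC (Leu) — synonymous.
Synonymous: 3 of 5.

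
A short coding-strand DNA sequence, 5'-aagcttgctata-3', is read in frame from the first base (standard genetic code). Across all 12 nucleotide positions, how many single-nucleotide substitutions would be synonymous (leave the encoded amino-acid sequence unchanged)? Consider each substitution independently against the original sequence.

Codon 1 (AAG, Lys): 1 synonymous substitution.
Codon 2 (CTT, Leu): 3 synonymous substitutions.
Codon 3 (GCT, Ala): 3 synonymous substitutions.
Codon 4 (ATA, Ile): 2 synonymous substitutions.
Total: 1 + 3 + 3 + 2 = 9.

9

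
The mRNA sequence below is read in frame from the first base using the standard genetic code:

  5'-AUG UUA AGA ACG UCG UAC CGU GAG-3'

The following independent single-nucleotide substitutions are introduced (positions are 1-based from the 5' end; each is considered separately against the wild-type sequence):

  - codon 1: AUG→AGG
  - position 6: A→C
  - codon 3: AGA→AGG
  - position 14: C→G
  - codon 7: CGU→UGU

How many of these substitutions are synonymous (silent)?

Codon 1: AUG (Met) → AGG (Arg) — missense.
Codon 2: UUA (Leu) → UUC (Phe) — missense.
Codon 3: AGA (Arg) → AGG (Arg) — synonymous.
Codon 5: UCG (Ser) → UGG (Trp) — missense.
Codon 7: CGU (Arg) → UGU (Cys) — missense.
Synonymous: 1 of 5.

1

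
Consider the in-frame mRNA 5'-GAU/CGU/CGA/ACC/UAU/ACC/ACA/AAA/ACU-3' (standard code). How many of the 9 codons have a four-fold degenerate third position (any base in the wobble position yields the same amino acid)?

6

Codon 1 GAU (Asp): third position 2-fold.
Codon 2 CGU (Arg): third position 4-fold.
Codon 3 CGA (Arg): third position 4-fold.
Codon 4 ACC (Thr): third position 4-fold.
Codon 5 UAU (Tyr): third position 2-fold.
Codon 6 ACC (Thr): third position 4-fold.
Codon 7 ACA (Thr): third position 4-fold.
Codon 8 AAA (Lys): third position 2-fold.
Codon 9 ACU (Thr): third position 4-fold.
Four-fold degenerate third positions: 6.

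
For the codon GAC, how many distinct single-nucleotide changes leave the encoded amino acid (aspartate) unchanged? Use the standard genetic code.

Position 1: none → 0 synonymous.
Position 2: none → 0 synonymous.
Position 3: GAU → 1 synonymous.
Total: 0 + 0 + 1 = 1.

1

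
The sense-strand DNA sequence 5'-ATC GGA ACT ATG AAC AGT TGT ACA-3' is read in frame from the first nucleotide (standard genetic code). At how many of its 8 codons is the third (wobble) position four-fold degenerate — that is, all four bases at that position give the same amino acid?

3

Codon 1 ATC (Ile): third position 3-fold.
Codon 2 GGA (Gly): third position 4-fold.
Codon 3 ACT (Thr): third position 4-fold.
Codon 4 ATG (Met): third position 1-fold.
Codon 5 AAC (Asn): third position 2-fold.
Codon 6 AGT (Ser): third position 2-fold.
Codon 7 TGT (Cys): third position 2-fold.
Codon 8 ACA (Thr): third position 4-fold.
Four-fold degenerate third positions: 3.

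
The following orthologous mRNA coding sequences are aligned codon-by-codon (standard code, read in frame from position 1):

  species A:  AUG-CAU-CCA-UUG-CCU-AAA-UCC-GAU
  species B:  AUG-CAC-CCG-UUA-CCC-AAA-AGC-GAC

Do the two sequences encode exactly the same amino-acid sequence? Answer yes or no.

Codon 1: AUG Met / AUG Met — identical.
Codon 2: CAU His / CAC His — synonymous.
Codon 3: CCA Pro / CCG Pro — synonymous.
Codon 4: UUG Leu / UUA Leu — synonymous.
Codon 5: CCU Pro / CCC Pro — synonymous.
Codon 6: AAA Lys / AAA Lys — identical.
Codon 7: UCC Ser / AGC Ser — synonymous.
Codon 8: GAU Asp / GAC Asp — synonymous.
Nonsynonymous differences: 0 → same protein.

yes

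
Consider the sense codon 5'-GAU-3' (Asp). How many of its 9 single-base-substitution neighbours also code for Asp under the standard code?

Position 1: none → 0 synonymous.
Position 2: none → 0 synonymous.
Position 3: GAC → 1 synonymous.
Total: 0 + 0 + 1 = 1.

1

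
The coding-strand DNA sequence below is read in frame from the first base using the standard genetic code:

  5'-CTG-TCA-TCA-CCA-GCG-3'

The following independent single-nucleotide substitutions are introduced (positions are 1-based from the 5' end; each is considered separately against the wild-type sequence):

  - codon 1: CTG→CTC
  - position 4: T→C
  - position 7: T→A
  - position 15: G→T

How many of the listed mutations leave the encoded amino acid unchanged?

2

Codon 1: CTG (Leu) → CTC (Leu) — synonymous.
Codon 2: TCA (Ser) → CCA (Pro) — missense.
Codon 3: TCA (Ser) → ACA (Thr) — missense.
Codon 5: GCG (Ala) → GCT (Ala) — synonymous.
Synonymous: 2 of 4.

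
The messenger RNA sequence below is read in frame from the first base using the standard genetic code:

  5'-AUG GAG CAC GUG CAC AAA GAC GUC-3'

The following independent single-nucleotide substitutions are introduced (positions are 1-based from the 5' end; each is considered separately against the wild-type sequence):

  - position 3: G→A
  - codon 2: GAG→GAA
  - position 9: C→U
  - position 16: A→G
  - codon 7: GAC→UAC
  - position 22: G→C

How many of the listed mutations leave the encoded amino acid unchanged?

2

Codon 1: AUG (Met) → AUA (Ile) — missense.
Codon 2: GAG (Glu) → GAA (Glu) — synonymous.
Codon 3: CAC (His) → CAU (His) — synonymous.
Codon 6: AAA (Lys) → GAA (Glu) — missense.
Codon 7: GAC (Asp) → UAC (Tyr) — missense.
Codon 8: GUC (Val) → CUC (Leu) — missense.
Synonymous: 2 of 6.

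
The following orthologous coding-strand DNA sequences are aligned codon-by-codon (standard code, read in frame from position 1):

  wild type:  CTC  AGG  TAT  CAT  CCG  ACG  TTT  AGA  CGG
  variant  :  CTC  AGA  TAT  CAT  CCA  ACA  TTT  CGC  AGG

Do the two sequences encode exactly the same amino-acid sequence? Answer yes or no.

yes

Codon 1: CTC Leu / CTC Leu — identical.
Codon 2: AGG Arg / AGA Arg — synonymous.
Codon 3: TAT Tyr / TAT Tyr — identical.
Codon 4: CAT His / CAT His — identical.
Codon 5: CCG Pro / CCA Pro — synonymous.
Codon 6: ACG Thr / ACA Thr — synonymous.
Codon 7: TTT Phe / TTT Phe — identical.
Codon 8: AGA Arg / CGC Arg — synonymous.
Codon 9: CGG Arg / AGG Arg — synonymous.
Nonsynonymous differences: 0 → same protein.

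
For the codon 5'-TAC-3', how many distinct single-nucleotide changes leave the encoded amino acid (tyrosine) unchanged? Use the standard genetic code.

1

Position 1: none → 0 synonymous.
Position 2: none → 0 synonymous.
Position 3: TAT → 1 synonymous.
Total: 0 + 0 + 1 = 1.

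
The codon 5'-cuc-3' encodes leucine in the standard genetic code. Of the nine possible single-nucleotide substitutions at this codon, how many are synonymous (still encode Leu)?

3

Position 1: none → 0 synonymous.
Position 2: none → 0 synonymous.
Position 3: CUU, CUA, CUG → 3 synonymous.
Total: 0 + 0 + 3 = 3.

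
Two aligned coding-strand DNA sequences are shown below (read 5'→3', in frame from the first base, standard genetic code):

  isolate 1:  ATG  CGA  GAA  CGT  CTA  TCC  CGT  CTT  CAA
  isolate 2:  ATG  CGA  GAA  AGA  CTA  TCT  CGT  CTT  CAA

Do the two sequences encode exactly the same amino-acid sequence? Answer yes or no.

Codon 1: ATG Met / ATG Met — identical.
Codon 2: CGA Arg / CGA Arg — identical.
Codon 3: GAA Glu / GAA Glu — identical.
Codon 4: CGT Arg / AGA Arg — synonymous.
Codon 5: CTA Leu / CTA Leu — identical.
Codon 6: TCC Ser / TCT Ser — synonymous.
Codon 7: CGT Arg / CGT Arg — identical.
Codon 8: CTT Leu / CTT Leu — identical.
Codon 9: CAA Gln / CAA Gln — identical.
Nonsynonymous differences: 0 → same protein.

yes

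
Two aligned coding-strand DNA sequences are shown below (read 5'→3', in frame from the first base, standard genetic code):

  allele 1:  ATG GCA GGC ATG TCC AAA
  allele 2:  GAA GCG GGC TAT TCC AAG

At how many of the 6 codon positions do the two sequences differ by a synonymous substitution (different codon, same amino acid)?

Codon 1: ATG Met / GAA Glu — nonsynonymous.
Codon 2: GCA Ala / GCG Ala — synonymous.
Codon 3: GGC Gly / GGC Gly — identical.
Codon 4: ATG Met / TAT Tyr — nonsynonymous.
Codon 5: TCC Ser / TCC Ser — identical.
Codon 6: AAA Lys / AAG Lys — synonymous.
Synonymous differences: 2.

2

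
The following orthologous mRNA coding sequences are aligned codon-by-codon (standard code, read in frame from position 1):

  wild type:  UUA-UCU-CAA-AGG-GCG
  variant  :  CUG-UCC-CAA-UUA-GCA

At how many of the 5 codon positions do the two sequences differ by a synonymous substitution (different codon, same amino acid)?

3

Codon 1: UUA Leu / CUG Leu — synonymous.
Codon 2: UCU Ser / UCC Ser — synonymous.
Codon 3: CAA Gln / CAA Gln — identical.
Codon 4: AGG Arg / UUA Leu — nonsynonymous.
Codon 5: GCG Ala / GCA Ala — synonymous.
Synonymous differences: 3.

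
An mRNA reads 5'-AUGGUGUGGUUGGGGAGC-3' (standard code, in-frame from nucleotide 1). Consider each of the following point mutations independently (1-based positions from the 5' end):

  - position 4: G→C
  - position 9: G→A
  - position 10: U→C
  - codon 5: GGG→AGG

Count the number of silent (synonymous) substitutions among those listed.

Codon 2: GUG (Val) → CUG (Leu) — missense.
Codon 3: UGG (Trp) → UGA (Stop) — nonsense.
Codon 4: UUG (Leu) → CUG (Leu) — synonymous.
Codon 5: GGG (Gly) → AGG (Arg) — missense.
Synonymous: 1 of 4.

1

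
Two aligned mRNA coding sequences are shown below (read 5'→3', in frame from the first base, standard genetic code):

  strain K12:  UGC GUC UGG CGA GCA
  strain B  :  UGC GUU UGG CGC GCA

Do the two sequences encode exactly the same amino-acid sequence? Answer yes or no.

Codon 1: UGC Cys / UGC Cys — identical.
Codon 2: GUC Val / GUU Val — synonymous.
Codon 3: UGG Trp / UGG Trp — identical.
Codon 4: CGA Arg / CGC Arg — synonymous.
Codon 5: GCA Ala / GCA Ala — identical.
Nonsynonymous differences: 0 → same protein.

yes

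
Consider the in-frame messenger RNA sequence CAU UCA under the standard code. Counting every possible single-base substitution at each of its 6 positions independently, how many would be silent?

4

Codon 1 (CAU, His): 1 synonymous substitution.
Codon 2 (UCA, Ser): 3 synonymous substitutions.
Total: 1 + 3 = 4.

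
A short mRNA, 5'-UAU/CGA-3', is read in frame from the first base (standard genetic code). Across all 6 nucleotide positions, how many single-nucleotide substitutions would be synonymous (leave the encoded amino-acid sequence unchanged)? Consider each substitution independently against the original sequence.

Codon 1 (UAU, Tyr): 1 synonymous substitution.
Codon 2 (CGA, Arg): 4 synonymous substitutions.
Total: 1 + 4 = 5.

5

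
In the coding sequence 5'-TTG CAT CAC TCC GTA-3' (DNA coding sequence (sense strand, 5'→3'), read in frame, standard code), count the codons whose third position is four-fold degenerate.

Codon 1 TTG (Leu): third position 2-fold.
Codon 2 CAT (His): third position 2-fold.
Codon 3 CAC (His): third position 2-fold.
Codon 4 TCC (Ser): third position 4-fold.
Codon 5 GTA (Val): third position 4-fold.
Four-fold degenerate third positions: 2.

2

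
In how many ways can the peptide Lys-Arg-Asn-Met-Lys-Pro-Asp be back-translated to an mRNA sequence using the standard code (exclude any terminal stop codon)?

384

Lys: 2 codons.
Arg: 6 codons.
Asn: 2 codons.
Met: 1 codon.
Lys: 2 codons.
Pro: 4 codons.
Asp: 2 codons.
2 × 6 × 2 × 1 × 2 × 4 × 2 = 384.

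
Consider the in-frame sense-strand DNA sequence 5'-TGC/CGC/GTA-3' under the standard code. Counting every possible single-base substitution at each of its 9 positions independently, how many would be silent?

7

Codon 1 (TGC, Cys): 1 synonymous substitution.
Codon 2 (CGC, Arg): 3 synonymous substitutions.
Codon 3 (GTA, Val): 3 synonymous substitutions.
Total: 1 + 3 + 3 = 7.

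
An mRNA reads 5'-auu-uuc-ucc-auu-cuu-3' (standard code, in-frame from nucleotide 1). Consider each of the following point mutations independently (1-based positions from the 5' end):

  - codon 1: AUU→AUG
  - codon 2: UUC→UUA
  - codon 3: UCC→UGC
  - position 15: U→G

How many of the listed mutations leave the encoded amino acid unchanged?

Codon 1: AUU (Ile) → AUG (Met) — missense.
Codon 2: UUC (Phe) → UUA (Leu) — missense.
Codon 3: UCC (Ser) → UGC (Cys) — missense.
Codon 5: CUU (Leu) → CUG (Leu) — synonymous.
Synonymous: 1 of 4.

1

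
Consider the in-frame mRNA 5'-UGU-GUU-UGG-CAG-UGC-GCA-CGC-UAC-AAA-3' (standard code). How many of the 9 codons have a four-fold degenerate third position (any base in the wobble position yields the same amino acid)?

Codon 1 UGU (Cys): third position 2-fold.
Codon 2 GUU (Val): third position 4-fold.
Codon 3 UGG (Trp): third position 1-fold.
Codon 4 CAG (Gln): third position 2-fold.
Codon 5 UGC (Cys): third position 2-fold.
Codon 6 GCA (Ala): third position 4-fold.
Codon 7 CGC (Arg): third position 4-fold.
Codon 8 UAC (Tyr): third position 2-fold.
Codon 9 AAA (Lys): third position 2-fold.
Four-fold degenerate third positions: 3.

3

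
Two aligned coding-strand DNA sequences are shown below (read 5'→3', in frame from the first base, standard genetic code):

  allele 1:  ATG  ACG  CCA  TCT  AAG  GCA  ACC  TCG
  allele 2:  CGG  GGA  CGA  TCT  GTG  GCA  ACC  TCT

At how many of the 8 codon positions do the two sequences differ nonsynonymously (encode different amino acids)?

Codon 1: ATG Met / CGG Arg — nonsynonymous.
Codon 2: ACG Thr / GGA Gly — nonsynonymous.
Codon 3: CCA Pro / CGA Arg — nonsynonymous.
Codon 4: TCT Ser / TCT Ser — identical.
Codon 5: AAG Lys / GTG Val — nonsynonymous.
Codon 6: GCA Ala / GCA Ala — identical.
Codon 7: ACC Thr / ACC Thr — identical.
Codon 8: TCG Ser / TCT Ser — synonymous.
Nonsynonymous differences: 4.

4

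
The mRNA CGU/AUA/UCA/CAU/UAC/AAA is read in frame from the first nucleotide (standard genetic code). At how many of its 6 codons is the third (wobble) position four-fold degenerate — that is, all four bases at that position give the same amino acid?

2

Codon 1 CGU (Arg): third position 4-fold.
Codon 2 AUA (Ile): third position 3-fold.
Codon 3 UCA (Ser): third position 4-fold.
Codon 4 CAU (His): third position 2-fold.
Codon 5 UAC (Tyr): third position 2-fold.
Codon 6 AAA (Lys): third position 2-fold.
Four-fold degenerate third positions: 2.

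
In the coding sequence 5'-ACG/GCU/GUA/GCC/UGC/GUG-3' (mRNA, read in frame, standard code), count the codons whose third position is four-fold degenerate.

Codon 1 ACG (Thr): third position 4-fold.
Codon 2 GCU (Ala): third position 4-fold.
Codon 3 GUA (Val): third position 4-fold.
Codon 4 GCC (Ala): third position 4-fold.
Codon 5 UGC (Cys): third position 2-fold.
Codon 6 GUG (Val): third position 4-fold.
Four-fold degenerate third positions: 5.

5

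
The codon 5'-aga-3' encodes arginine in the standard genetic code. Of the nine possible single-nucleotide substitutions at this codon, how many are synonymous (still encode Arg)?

2

Position 1: CGA → 1 synonymous.
Position 2: none → 0 synonymous.
Position 3: AGG → 1 synonymous.
Total: 1 + 0 + 1 = 2.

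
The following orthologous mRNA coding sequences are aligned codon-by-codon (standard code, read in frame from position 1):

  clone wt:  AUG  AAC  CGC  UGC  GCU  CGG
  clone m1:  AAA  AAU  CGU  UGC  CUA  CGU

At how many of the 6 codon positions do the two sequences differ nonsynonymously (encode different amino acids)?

Codon 1: AUG Met / AAA Lys — nonsynonymous.
Codon 2: AAC Asn / AAU Asn — synonymous.
Codon 3: CGC Arg / CGU Arg — synonymous.
Codon 4: UGC Cys / UGC Cys — identical.
Codon 5: GCU Ala / CUA Leu — nonsynonymous.
Codon 6: CGG Arg / CGU Arg — synonymous.
Nonsynonymous differences: 2.

2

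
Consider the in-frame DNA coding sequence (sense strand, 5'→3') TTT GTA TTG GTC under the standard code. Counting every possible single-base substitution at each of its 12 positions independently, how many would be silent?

9

Codon 1 (TTT, Phe): 1 synonymous substitution.
Codon 2 (GTA, Val): 3 synonymous substitutions.
Codon 3 (TTG, Leu): 2 synonymous substitutions.
Codon 4 (GTC, Val): 3 synonymous substitutions.
Total: 1 + 3 + 2 + 3 = 9.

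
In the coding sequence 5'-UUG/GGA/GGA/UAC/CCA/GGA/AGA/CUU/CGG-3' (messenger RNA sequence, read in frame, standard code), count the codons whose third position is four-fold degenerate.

6

Codon 1 UUG (Leu): third position 2-fold.
Codon 2 GGA (Gly): third position 4-fold.
Codon 3 GGA (Gly): third position 4-fold.
Codon 4 UAC (Tyr): third position 2-fold.
Codon 5 CCA (Pro): third position 4-fold.
Codon 6 GGA (Gly): third position 4-fold.
Codon 7 AGA (Arg): third position 2-fold.
Codon 8 CUU (Leu): third position 4-fold.
Codon 9 CGG (Arg): third position 4-fold.
Four-fold degenerate third positions: 6.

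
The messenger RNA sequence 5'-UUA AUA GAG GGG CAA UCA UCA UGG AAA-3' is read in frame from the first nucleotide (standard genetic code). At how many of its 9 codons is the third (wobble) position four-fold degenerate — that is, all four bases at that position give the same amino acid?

3

Codon 1 UUA (Leu): third position 2-fold.
Codon 2 AUA (Ile): third position 3-fold.
Codon 3 GAG (Glu): third position 2-fold.
Codon 4 GGG (Gly): third position 4-fold.
Codon 5 CAA (Gln): third position 2-fold.
Codon 6 UCA (Ser): third position 4-fold.
Codon 7 UCA (Ser): third position 4-fold.
Codon 8 UGG (Trp): third position 1-fold.
Codon 9 AAA (Lys): third position 2-fold.
Four-fold degenerate third positions: 3.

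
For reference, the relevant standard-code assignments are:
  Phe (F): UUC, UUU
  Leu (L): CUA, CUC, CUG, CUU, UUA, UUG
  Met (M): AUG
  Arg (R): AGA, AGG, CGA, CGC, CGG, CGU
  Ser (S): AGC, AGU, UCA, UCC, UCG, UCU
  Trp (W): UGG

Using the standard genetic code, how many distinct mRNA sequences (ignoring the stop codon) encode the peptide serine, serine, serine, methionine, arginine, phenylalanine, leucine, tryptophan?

15552

Ser: 6 codons.
Ser: 6 codons.
Ser: 6 codons.
Met: 1 codon.
Arg: 6 codons.
Phe: 2 codons.
Leu: 6 codons.
Trp: 1 codon.
6 × 6 × 6 × 1 × 6 × 2 × 6 × 1 = 15552.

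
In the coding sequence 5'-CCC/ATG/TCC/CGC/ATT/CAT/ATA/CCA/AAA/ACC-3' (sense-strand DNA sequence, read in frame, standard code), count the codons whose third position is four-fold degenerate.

Codon 1 CCC (Pro): third position 4-fold.
Codon 2 ATG (Met): third position 1-fold.
Codon 3 TCC (Ser): third position 4-fold.
Codon 4 CGC (Arg): third position 4-fold.
Codon 5 ATT (Ile): third position 3-fold.
Codon 6 CAT (His): third position 2-fold.
Codon 7 ATA (Ile): third position 3-fold.
Codon 8 CCA (Pro): third position 4-fold.
Codon 9 AAA (Lys): third position 2-fold.
Codon 10 ACC (Thr): third position 4-fold.
Four-fold degenerate third positions: 5.

5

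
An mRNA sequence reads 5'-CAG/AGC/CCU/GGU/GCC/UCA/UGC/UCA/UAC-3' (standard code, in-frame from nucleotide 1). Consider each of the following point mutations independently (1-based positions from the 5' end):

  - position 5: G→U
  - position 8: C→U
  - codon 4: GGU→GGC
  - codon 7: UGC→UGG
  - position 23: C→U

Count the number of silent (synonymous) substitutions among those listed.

1

Codon 2: AGC (Ser) → AUC (Ile) — missense.
Codon 3: CCU (Pro) → CUU (Leu) — missense.
Codon 4: GGU (Gly) → GGC (Gly) — synonymous.
Codon 7: UGC (Cys) → UGG (Trp) — missense.
Codon 8: UCA (Ser) → UUA (Leu) — missense.
Synonymous: 1 of 5.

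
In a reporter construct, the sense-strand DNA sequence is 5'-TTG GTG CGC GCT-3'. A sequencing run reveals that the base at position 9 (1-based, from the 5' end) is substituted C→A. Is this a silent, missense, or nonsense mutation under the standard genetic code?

silent

Position 9 falls in codon 3: CGC → Arg.
After the substitution the codon is CGA → Arg.
Both encode Arg, so the change is synonymous.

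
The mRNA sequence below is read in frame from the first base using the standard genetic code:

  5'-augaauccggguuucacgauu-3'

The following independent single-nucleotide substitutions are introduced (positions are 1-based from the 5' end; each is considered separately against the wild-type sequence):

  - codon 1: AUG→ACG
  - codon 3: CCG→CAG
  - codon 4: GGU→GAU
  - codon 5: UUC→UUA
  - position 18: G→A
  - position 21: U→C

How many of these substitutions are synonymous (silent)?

Codon 1: AUG (Met) → ACG (Thr) — missense.
Codon 3: CCG (Pro) → CAG (Gln) — missense.
Codon 4: GGU (Gly) → GAU (Asp) — missense.
Codon 5: UUC (Phe) → UUA (Leu) — missense.
Codon 6: ACG (Thr) → ACA (Thr) — synonymous.
Codon 7: AUU (Ile) → AUC (Ile) — synonymous.
Synonymous: 2 of 6.

2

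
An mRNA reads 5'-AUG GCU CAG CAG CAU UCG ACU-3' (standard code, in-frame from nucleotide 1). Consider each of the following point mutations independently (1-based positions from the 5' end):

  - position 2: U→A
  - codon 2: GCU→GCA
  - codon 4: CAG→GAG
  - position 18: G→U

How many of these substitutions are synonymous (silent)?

Codon 1: AUG (Met) → AAG (Lys) — missense.
Codon 2: GCU (Ala) → GCA (Ala) — synonymous.
Codon 4: CAG (Gln) → GAG (Glu) — missense.
Codon 6: UCG (Ser) → UCU (Ser) — synonymous.
Synonymous: 2 of 4.

2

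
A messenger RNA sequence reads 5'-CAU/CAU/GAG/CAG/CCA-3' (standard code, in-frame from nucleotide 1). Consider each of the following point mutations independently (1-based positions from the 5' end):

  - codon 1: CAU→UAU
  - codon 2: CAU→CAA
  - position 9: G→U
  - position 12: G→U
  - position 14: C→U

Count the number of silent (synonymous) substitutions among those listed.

Codon 1: CAU (His) → UAU (Tyr) — missense.
Codon 2: CAU (His) → CAA (Gln) — missense.
Codon 3: GAG (Glu) → GAU (Asp) — missense.
Codon 4: CAG (Gln) → CAU (His) — missense.
Codon 5: CCA (Pro) → CUA (Leu) — missense.
Synonymous: 0 of 5.

0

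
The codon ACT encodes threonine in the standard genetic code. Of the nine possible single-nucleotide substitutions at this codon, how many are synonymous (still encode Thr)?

3

Position 1: none → 0 synonymous.
Position 2: none → 0 synonymous.
Position 3: ACC, ACA, ACG → 3 synonymous.
Total: 0 + 0 + 3 = 3.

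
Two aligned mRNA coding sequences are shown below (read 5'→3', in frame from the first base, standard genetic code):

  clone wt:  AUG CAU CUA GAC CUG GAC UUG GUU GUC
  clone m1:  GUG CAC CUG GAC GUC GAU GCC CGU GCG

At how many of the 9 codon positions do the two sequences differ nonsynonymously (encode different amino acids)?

Codon 1: AUG Met / GUG Val — nonsynonymous.
Codon 2: CAU His / CAC His — synonymous.
Codon 3: CUA Leu / CUG Leu — synonymous.
Codon 4: GAC Asp / GAC Asp — identical.
Codon 5: CUG Leu / GUC Val — nonsynonymous.
Codon 6: GAC Asp / GAU Asp — synonymous.
Codon 7: UUG Leu / GCC Ala — nonsynonymous.
Codon 8: GUU Val / CGU Arg — nonsynonymous.
Codon 9: GUC Val / GCG Ala — nonsynonymous.
Nonsynonymous differences: 5.

5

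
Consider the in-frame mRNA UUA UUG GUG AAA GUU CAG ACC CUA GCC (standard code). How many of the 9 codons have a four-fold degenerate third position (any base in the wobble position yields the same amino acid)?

5

Codon 1 UUA (Leu): third position 2-fold.
Codon 2 UUG (Leu): third position 2-fold.
Codon 3 GUG (Val): third position 4-fold.
Codon 4 AAA (Lys): third position 2-fold.
Codon 5 GUU (Val): third position 4-fold.
Codon 6 CAG (Gln): third position 2-fold.
Codon 7 ACC (Thr): third position 4-fold.
Codon 8 CUA (Leu): third position 4-fold.
Codon 9 GCC (Ala): third position 4-fold.
Four-fold degenerate third positions: 5.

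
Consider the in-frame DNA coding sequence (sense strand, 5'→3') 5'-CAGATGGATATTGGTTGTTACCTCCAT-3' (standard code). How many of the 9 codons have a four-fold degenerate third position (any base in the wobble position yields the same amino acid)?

Codon 1 CAG (Gln): third position 2-fold.
Codon 2 ATG (Met): third position 1-fold.
Codon 3 GAT (Asp): third position 2-fold.
Codon 4 ATT (Ile): third position 3-fold.
Codon 5 GGT (Gly): third position 4-fold.
Codon 6 TGT (Cys): third position 2-fold.
Codon 7 TAC (Tyr): third position 2-fold.
Codon 8 CTC (Leu): third position 4-fold.
Codon 9 CAT (His): third position 2-fold.
Four-fold degenerate third positions: 2.

2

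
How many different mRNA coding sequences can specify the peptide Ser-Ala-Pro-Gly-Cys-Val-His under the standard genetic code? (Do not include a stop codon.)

6144

Ser: 6 codons.
Ala: 4 codons.
Pro: 4 codons.
Gly: 4 codons.
Cys: 2 codons.
Val: 4 codons.
His: 2 codons.
6 × 4 × 4 × 4 × 2 × 4 × 2 = 6144.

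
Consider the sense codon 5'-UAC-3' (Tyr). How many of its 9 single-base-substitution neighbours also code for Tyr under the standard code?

1

Position 1: none → 0 synonymous.
Position 2: none → 0 synonymous.
Position 3: UAU → 1 synonymous.
Total: 0 + 0 + 1 = 1.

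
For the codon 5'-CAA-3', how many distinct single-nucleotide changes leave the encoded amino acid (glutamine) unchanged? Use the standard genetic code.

Position 1: none → 0 synonymous.
Position 2: none → 0 synonymous.
Position 3: CAG → 1 synonymous.
Total: 0 + 0 + 1 = 1.

1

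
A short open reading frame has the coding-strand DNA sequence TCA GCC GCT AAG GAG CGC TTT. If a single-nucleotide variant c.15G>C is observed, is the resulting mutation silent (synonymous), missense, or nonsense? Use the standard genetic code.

Position 15 falls in codon 5: GAG → Glu.
After the substitution the codon is GAC → Asp.
Glu ≠ Asp, so this is a missense mutation.

missense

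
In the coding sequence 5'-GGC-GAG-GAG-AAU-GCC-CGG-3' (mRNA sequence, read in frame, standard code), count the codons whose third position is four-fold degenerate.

Codon 1 GGC (Gly): third position 4-fold.
Codon 2 GAG (Glu): third position 2-fold.
Codon 3 GAG (Glu): third position 2-fold.
Codon 4 AAU (Asn): third position 2-fold.
Codon 5 GCC (Ala): third position 4-fold.
Codon 6 CGG (Arg): third position 4-fold.
Four-fold degenerate third positions: 3.

3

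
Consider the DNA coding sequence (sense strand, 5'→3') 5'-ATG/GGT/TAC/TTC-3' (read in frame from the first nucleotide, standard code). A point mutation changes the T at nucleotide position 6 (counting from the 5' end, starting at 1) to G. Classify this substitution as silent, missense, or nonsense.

silent

Position 6 falls in codon 2: GGT → Gly.
After the substitution the codon is GGG → Gly.
Both encode Gly, so the change is synonymous.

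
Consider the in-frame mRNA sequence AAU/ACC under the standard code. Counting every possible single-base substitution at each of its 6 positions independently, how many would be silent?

4

Codon 1 (AAU, Asn): 1 synonymous substitution.
Codon 2 (ACC, Thr): 3 synonymous substitutions.
Total: 1 + 3 = 4.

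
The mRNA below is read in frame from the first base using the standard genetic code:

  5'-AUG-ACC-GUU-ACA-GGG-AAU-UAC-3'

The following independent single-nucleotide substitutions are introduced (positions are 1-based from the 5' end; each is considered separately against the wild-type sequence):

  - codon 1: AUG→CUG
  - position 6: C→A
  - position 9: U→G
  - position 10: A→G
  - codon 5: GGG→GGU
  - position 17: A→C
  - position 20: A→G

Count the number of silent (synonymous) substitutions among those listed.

Codon 1: AUG (Met) → CUG (Leu) — missense.
Codon 2: ACC (Thr) → ACA (Thr) — synonymous.
Codon 3: GUU (Val) → GUG (Val) — synonymous.
Codon 4: ACA (Thr) → GCA (Ala) — missense.
Codon 5: GGG (Gly) → GGU (Gly) — synonymous.
Codon 6: AAU (Asn) → ACU (Thr) — missense.
Codon 7: UAC (Tyr) → UGC (Cys) — missense.
Synonymous: 3 of 7.

3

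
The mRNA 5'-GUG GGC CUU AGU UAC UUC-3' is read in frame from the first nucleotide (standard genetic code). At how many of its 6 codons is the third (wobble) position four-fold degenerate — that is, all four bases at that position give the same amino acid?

3

Codon 1 GUG (Val): third position 4-fold.
Codon 2 GGC (Gly): third position 4-fold.
Codon 3 CUU (Leu): third position 4-fold.
Codon 4 AGU (Ser): third position 2-fold.
Codon 5 UAC (Tyr): third position 2-fold.
Codon 6 UUC (Phe): third position 2-fold.
Four-fold degenerate third positions: 3.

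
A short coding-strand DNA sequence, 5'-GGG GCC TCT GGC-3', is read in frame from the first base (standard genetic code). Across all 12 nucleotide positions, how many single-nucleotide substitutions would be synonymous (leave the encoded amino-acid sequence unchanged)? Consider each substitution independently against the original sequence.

12

Codon 1 (GGG, Gly): 3 synonymous substitutions.
Codon 2 (GCC, Ala): 3 synonymous substitutions.
Codon 3 (TCT, Ser): 3 synonymous substitutions.
Codon 4 (GGC, Gly): 3 synonymous substitutions.
Total: 3 + 3 + 3 + 3 = 12.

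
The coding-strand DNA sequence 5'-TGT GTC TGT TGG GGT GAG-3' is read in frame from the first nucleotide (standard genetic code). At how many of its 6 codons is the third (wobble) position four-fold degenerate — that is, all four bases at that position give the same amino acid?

2

Codon 1 TGT (Cys): third position 2-fold.
Codon 2 GTC (Val): third position 4-fold.
Codon 3 TGT (Cys): third position 2-fold.
Codon 4 TGG (Trp): third position 1-fold.
Codon 5 GGT (Gly): third position 4-fold.
Codon 6 GAG (Glu): third position 2-fold.
Four-fold degenerate third positions: 2.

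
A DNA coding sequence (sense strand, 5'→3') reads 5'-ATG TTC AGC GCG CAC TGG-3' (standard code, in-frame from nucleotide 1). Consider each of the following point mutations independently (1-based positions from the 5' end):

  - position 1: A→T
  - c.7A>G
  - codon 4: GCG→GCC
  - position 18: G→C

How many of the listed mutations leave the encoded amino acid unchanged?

Codon 1: ATG (Met) → TTG (Leu) — missense.
Codon 3: AGC (Ser) → GGC (Gly) — missense.
Codon 4: GCG (Ala) → GCC (Ala) — synonymous.
Codon 6: TGG (Trp) → TGC (Cys) — missense.
Synonymous: 1 of 4.

1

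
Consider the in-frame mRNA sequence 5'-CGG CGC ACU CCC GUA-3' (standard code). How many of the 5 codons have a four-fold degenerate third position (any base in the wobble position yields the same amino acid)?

Codon 1 CGG (Arg): third position 4-fold.
Codon 2 CGC (Arg): third position 4-fold.
Codon 3 ACU (Thr): third position 4-fold.
Codon 4 CCC (Pro): third position 4-fold.
Codon 5 GUA (Val): third position 4-fold.
Four-fold degenerate third positions: 5.

5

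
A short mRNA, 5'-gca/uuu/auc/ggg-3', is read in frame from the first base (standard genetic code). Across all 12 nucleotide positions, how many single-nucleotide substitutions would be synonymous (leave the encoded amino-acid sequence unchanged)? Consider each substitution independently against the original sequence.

Codon 1 (GCA, Ala): 3 synonymous substitutions.
Codon 2 (UUU, Phe): 1 synonymous substitution.
Codon 3 (AUC, Ile): 2 synonymous substitutions.
Codon 4 (GGG, Gly): 3 synonymous substitutions.
Total: 3 + 1 + 2 + 3 = 9.

9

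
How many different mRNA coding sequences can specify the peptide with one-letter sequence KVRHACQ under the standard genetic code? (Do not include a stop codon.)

Lys: 2 codons.
Val: 4 codons.
Arg: 6 codons.
His: 2 codons.
Ala: 4 codons.
Cys: 2 codons.
Gln: 2 codons.
2 × 4 × 6 × 2 × 4 × 2 × 2 = 1536.

1536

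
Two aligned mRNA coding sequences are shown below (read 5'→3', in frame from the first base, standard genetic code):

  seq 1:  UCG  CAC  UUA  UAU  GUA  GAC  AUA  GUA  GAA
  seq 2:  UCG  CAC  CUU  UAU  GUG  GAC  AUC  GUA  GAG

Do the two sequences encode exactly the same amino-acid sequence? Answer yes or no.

yes

Codon 1: UCG Ser / UCG Ser — identical.
Codon 2: CAC His / CAC His — identical.
Codon 3: UUA Leu / CUU Leu — synonymous.
Codon 4: UAU Tyr / UAU Tyr — identical.
Codon 5: GUA Val / GUG Val — synonymous.
Codon 6: GAC Asp / GAC Asp — identical.
Codon 7: AUA Ile / AUC Ile — synonymous.
Codon 8: GUA Val / GUA Val — identical.
Codon 9: GAA Glu / GAG Glu — synonymous.
Nonsynonymous differences: 0 → same protein.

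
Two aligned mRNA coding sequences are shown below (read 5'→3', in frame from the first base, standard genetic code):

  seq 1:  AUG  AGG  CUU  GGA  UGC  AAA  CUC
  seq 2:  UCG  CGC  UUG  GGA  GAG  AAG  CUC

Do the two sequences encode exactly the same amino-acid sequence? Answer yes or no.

no

Codon 1: AUG Met / UCG Ser — nonsynonymous.
Codon 2: AGG Arg / CGC Arg — synonymous.
Codon 3: CUU Leu / UUG Leu — synonymous.
Codon 4: GGA Gly / GGA Gly — identical.
Codon 5: UGC Cys / GAG Glu — nonsynonymous.
Codon 6: AAA Lys / AAG Lys — synonymous.
Codon 7: CUC Leu / CUC Leu — identical.
Nonsynonymous differences: 2 → different protein.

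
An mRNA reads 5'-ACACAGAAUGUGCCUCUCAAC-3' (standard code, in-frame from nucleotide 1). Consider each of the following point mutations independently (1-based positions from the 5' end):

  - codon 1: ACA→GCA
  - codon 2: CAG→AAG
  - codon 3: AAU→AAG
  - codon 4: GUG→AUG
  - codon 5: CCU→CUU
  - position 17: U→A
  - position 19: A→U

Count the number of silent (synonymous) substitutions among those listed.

Codon 1: ACA (Thr) → GCA (Ala) — missense.
Codon 2: CAG (Gln) → AAG (Lys) — missense.
Codon 3: AAU (Asn) → AAG (Lys) — missense.
Codon 4: GUG (Val) → AUG (Met) — missense.
Codon 5: CCU (Pro) → CUU (Leu) — missense.
Codon 6: CUC (Leu) → CAC (His) — missense.
Codon 7: AAC (Asn) → UAC (Tyr) — missense.
Synonymous: 0 of 7.

0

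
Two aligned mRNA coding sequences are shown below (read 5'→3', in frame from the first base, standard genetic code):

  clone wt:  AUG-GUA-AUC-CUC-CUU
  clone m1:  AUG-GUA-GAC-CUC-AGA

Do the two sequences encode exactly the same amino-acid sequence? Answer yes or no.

Codon 1: AUG Met / AUG Met — identical.
Codon 2: GUA Val / GUA Val — identical.
Codon 3: AUC Ile / GAC Asp — nonsynonymous.
Codon 4: CUC Leu / CUC Leu — identical.
Codon 5: CUU Leu / AGA Arg — nonsynonymous.
Nonsynonymous differences: 2 → different protein.

no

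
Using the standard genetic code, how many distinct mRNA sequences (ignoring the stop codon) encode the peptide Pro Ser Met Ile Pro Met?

288

Pro: 4 codons.
Ser: 6 codons.
Met: 1 codon.
Ile: 3 codons.
Pro: 4 codons.
Met: 1 codon.
4 × 6 × 1 × 3 × 4 × 1 = 288.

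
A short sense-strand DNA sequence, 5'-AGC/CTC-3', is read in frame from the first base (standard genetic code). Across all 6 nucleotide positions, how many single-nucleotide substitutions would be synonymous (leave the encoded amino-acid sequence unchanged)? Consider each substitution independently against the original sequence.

Codon 1 (AGC, Ser): 1 synonymous substitution.
Codon 2 (CTC, Leu): 3 synonymous substitutions.
Total: 1 + 3 = 4.

4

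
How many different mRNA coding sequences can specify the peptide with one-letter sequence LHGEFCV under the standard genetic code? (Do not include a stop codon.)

1536

Leu: 6 codons.
His: 2 codons.
Gly: 4 codons.
Glu: 2 codons.
Phe: 2 codons.
Cys: 2 codons.
Val: 4 codons.
6 × 2 × 4 × 2 × 2 × 2 × 4 = 1536.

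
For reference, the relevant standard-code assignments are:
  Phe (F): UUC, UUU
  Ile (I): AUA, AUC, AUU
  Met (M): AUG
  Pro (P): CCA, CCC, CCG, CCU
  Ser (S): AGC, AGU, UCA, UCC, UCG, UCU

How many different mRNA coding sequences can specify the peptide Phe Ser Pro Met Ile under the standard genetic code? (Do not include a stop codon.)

144

Phe: 2 codons.
Ser: 6 codons.
Pro: 4 codons.
Met: 1 codon.
Ile: 3 codons.
2 × 6 × 4 × 1 × 3 = 144.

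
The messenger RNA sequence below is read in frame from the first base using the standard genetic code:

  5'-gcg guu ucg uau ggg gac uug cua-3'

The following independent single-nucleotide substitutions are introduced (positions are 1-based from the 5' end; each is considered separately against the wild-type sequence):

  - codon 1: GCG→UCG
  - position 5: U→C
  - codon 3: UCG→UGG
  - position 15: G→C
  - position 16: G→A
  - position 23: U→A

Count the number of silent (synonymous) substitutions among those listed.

1

Codon 1: GCG (Ala) → UCG (Ser) — missense.
Codon 2: GUU (Val) → GCU (Ala) — missense.
Codon 3: UCG (Ser) → UGG (Trp) — missense.
Codon 5: GGG (Gly) → GGC (Gly) — synonymous.
Codon 6: GAC (Asp) → AAC (Asn) — missense.
Codon 8: CUA (Leu) → CAA (Gln) — missense.
Synonymous: 1 of 6.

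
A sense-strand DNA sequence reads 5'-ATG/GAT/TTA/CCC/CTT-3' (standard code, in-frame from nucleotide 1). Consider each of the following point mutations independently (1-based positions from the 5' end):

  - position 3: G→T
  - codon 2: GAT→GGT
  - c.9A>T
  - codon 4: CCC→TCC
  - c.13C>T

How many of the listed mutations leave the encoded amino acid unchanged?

Codon 1: ATG (Met) → ATT (Ile) — missense.
Codon 2: GAT (Asp) → GGT (Gly) — missense.
Codon 3: TTA (Leu) → TTT (Phe) — missense.
Codon 4: CCC (Pro) → TCC (Ser) — missense.
Codon 5: CTT (Leu) → TTT (Phe) — missense.
Synonymous: 0 of 5.

0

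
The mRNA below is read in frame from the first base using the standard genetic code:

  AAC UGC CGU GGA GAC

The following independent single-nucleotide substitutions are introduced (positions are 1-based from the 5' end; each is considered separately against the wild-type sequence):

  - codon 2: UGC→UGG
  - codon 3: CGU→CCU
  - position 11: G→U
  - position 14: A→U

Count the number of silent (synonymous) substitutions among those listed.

0

Codon 2: UGC (Cys) → UGG (Trp) — missense.
Codon 3: CGU (Arg) → CCU (Pro) — missense.
Codon 4: GGA (Gly) → GUA (Val) — missense.
Codon 5: GAC (Asp) → GUC (Val) — missense.
Synonymous: 0 of 4.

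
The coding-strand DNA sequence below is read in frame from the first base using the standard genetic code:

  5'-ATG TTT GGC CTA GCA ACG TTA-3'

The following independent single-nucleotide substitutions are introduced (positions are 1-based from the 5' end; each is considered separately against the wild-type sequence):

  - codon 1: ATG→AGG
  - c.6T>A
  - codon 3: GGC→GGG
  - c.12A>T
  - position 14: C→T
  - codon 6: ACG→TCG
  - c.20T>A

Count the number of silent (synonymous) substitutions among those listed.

Codon 1: ATG (Met) → AGG (Arg) — missense.
Codon 2: TTT (Phe) → TTA (Leu) — missense.
Codon 3: GGC (Gly) → GGG (Gly) — synonymous.
Codon 4: CTA (Leu) → CTT (Leu) — synonymous.
Codon 5: GCA (Ala) → GTA (Val) — missense.
Codon 6: ACG (Thr) → TCG (Ser) — missense.
Codon 7: TTA (Leu) → TAA (Stop) — nonsense.
Synonymous: 2 of 7.

2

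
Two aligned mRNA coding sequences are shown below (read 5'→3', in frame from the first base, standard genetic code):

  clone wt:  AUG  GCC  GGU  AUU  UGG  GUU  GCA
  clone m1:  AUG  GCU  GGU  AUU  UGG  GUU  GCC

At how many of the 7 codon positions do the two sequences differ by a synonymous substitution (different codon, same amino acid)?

2

Codon 1: AUG Met / AUG Met — identical.
Codon 2: GCC Ala / GCU Ala — synonymous.
Codon 3: GGU Gly / GGU Gly — identical.
Codon 4: AUU Ile / AUU Ile — identical.
Codon 5: UGG Trp / UGG Trp — identical.
Codon 6: GUU Val / GUU Val — identical.
Codon 7: GCA Ala / GCC Ala — synonymous.
Synonymous differences: 2.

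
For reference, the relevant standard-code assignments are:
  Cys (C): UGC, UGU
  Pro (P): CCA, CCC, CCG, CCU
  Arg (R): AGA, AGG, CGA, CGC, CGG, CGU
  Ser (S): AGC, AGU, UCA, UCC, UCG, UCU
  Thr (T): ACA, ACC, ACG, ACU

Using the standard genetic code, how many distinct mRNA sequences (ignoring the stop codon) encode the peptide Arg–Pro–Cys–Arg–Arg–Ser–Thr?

41472

Arg: 6 codons.
Pro: 4 codons.
Cys: 2 codons.
Arg: 6 codons.
Arg: 6 codons.
Ser: 6 codons.
Thr: 4 codons.
6 × 4 × 2 × 6 × 6 × 6 × 4 = 41472.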